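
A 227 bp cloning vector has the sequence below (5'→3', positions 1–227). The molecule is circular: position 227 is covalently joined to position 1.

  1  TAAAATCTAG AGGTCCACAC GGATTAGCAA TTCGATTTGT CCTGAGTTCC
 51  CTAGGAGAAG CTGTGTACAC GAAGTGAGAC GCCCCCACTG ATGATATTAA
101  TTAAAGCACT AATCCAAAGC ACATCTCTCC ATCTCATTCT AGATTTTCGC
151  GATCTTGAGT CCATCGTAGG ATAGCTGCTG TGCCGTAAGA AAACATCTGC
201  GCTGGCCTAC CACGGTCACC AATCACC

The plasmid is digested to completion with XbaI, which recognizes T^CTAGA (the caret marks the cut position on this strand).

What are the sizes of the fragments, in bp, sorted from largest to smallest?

XbaI sites (TCTAGA) start at positions 6, 138.
XbaI cuts after the first base of each site, so after positions 6, 138.
Circular molecule, 2 cuts → 2 fragments:
  7–138 → 132 bp
  139–227 then 1–6 → 89 + 6 = 95 bp
Sorted largest to smallest: 132, 95 bp.

132, 95 bp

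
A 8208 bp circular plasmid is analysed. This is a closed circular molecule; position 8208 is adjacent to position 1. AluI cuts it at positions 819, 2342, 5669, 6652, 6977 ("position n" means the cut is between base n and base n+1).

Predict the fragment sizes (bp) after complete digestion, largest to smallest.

3327, 2050, 1523, 983, 325 bp

Circular molecule, 5 cuts → 5 fragments:
  2342 − 819 = 1523 bp
  5669 − 2342 = 3327 bp
  6652 − 5669 = 983 bp
  6977 − 6652 = 325 bp
  wrap: 8208 − 6977 + 819 = 2050 bp
Sorted largest to smallest: 3327, 2050, 1523, 983, 325 bp.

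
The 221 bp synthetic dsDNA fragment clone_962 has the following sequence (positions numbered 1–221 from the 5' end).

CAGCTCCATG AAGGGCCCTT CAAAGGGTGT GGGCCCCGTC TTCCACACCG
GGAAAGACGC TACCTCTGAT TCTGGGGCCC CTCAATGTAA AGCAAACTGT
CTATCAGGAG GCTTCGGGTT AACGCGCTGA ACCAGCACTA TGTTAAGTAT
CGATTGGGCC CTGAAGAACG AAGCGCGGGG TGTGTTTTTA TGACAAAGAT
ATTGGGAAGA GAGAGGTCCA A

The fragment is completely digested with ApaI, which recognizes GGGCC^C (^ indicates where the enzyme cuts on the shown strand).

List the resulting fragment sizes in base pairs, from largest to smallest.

ApaI sites (GGGCCC) start at positions 13, 31, 75, 156.
ApaI cuts after base 5 of each site (before the last base), so after positions 17, 35, 79, 160.
Linear molecule, 4 cuts → 5 fragments:
  1–17 → 17 bp
  18–35 → 18 bp
  36–79 → 44 bp
  80–160 → 81 bp
  161–221 → 61 bp
Sorted largest to smallest: 81, 61, 44, 18, 17 bp.

81, 61, 44, 18, 17 bp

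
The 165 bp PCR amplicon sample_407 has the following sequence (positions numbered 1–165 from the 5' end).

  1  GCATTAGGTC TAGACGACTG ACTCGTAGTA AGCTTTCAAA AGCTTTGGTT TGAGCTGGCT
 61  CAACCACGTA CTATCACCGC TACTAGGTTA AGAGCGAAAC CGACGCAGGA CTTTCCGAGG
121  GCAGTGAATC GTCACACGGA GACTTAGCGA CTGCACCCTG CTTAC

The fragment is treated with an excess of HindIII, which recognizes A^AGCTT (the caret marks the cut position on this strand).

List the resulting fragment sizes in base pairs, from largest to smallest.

125, 30, 10 bp

HindIII sites (AAGCTT) start at positions 30, 40.
HindIII cuts after the first base of each site, so after positions 30, 40.
Linear molecule, 2 cuts → 3 fragments:
  1–30 → 30 bp
  31–40 → 10 bp
  41–165 → 125 bp
Sorted largest to smallest: 125, 30, 10 bp.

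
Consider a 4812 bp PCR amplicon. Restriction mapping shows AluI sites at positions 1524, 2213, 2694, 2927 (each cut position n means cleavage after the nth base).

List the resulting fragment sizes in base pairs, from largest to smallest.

Linear molecule, 4 cuts → 5 fragments:
  1524 − 0 = 1524 bp
  2213 − 1524 = 689 bp
  2694 − 2213 = 481 bp
  2927 − 2694 = 233 bp
  4812 − 2927 = 1885 bp
Sorted largest to smallest: 1885, 1524, 689, 481, 233 bp.

1885, 1524, 689, 481, 233 bp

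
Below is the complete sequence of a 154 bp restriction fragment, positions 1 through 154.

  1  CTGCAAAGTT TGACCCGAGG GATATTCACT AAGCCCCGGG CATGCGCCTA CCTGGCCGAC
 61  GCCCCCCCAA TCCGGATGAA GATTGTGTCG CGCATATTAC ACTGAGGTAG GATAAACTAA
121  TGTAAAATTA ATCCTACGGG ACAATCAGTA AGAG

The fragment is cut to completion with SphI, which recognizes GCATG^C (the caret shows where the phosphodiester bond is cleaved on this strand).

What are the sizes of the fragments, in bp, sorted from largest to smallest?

110, 44 bp

The SphI site (GCATGC) starts at position 40.
SphI cuts after base 5 of each site (before the last base), so after position 44.
Linear molecule, 1 cut → 2 fragments:
  1–44 → 44 bp
  45–154 → 110 bp
Sorted largest to smallest: 110, 44 bp.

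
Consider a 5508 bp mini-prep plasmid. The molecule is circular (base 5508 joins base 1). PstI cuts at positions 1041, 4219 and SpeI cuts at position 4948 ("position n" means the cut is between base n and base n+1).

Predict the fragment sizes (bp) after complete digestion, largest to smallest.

3178, 1601, 729 bp

Combined cut positions (sorted): 1041, 4219, 4948.
Circular molecule, 3 cuts → 3 fragments:
  4219 − 1041 = 3178 bp
  4948 − 4219 = 729 bp
  wrap: 5508 − 4948 + 1041 = 1601 bp
Sorted largest to smallest: 3178, 1601, 729 bp.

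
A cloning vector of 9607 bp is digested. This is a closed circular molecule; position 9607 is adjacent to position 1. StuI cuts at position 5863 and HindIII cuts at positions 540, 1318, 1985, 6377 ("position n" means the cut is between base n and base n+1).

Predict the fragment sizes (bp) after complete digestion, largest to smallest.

Combined cut positions (sorted): 540, 1318, 1985, 5863, 6377.
Circular molecule, 5 cuts → 5 fragments:
  1318 − 540 = 778 bp
  1985 − 1318 = 667 bp
  5863 − 1985 = 3878 bp
  6377 − 5863 = 514 bp
  wrap: 9607 − 6377 + 540 = 3770 bp
Sorted largest to smallest: 3878, 3770, 778, 667, 514 bp.

3878, 3770, 778, 667, 514 bp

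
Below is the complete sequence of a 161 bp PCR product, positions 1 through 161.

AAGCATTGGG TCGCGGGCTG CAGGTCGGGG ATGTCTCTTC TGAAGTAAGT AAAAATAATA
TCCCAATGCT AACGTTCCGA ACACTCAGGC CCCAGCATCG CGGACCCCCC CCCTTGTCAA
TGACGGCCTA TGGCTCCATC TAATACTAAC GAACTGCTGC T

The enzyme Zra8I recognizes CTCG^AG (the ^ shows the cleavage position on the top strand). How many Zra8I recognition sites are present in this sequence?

0

No occurrence of CTCGAG is present in the sequence.
Zra8I does not cut: 0 sites.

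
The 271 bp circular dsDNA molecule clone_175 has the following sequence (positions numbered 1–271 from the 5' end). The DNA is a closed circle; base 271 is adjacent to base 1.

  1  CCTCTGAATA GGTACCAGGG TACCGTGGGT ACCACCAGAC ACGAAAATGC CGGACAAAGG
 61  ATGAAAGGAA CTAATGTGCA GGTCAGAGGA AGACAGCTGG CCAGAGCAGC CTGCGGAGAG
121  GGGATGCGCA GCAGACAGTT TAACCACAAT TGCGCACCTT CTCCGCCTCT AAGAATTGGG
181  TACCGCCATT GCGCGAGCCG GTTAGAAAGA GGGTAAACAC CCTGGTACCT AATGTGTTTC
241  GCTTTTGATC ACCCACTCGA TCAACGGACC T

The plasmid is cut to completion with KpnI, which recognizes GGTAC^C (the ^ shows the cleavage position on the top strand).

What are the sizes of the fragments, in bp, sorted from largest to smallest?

KpnI sites (GGTACC) start at positions 11, 19, 28, 179, 224.
KpnI cuts after base 5 of each site (before the last base), so after positions 15, 23, 32, 183, 228.
Circular molecule, 5 cuts → 5 fragments:
  16–23 → 8 bp
  24–32 → 9 bp
  33–183 → 151 bp
  184–228 → 45 bp
  229–271 then 1–15 → 43 + 15 = 58 bp
Sorted largest to smallest: 151, 58, 45, 9, 8 bp.

151, 58, 45, 9, 8 bp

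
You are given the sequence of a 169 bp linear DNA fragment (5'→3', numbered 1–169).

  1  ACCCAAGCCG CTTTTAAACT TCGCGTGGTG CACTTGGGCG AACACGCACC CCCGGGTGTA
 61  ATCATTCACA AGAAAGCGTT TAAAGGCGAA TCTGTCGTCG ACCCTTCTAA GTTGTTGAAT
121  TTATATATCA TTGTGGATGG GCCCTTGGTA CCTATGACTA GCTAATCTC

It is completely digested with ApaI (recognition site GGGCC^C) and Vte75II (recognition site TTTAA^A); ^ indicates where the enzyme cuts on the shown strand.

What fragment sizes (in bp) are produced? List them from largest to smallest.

The ApaI site (GGGCCC) starts at position 139.
ApaI cuts after base 5 of each site (before the last base), so after position 143.
Vte75II sites (TTTAAA) start at positions 13, 79.
Vte75II cuts after base 5 of each site (before the last base), so after positions 17, 83.
Combined cut positions: 17, 83, 143.
Linear molecule, 3 cuts → 4 fragments:
  1–17 → 17 bp
  18–83 → 66 bp
  84–143 → 60 bp
  144–169 → 26 bp
Sorted largest to smallest: 66, 60, 26, 17 bp.

66, 60, 26, 17 bp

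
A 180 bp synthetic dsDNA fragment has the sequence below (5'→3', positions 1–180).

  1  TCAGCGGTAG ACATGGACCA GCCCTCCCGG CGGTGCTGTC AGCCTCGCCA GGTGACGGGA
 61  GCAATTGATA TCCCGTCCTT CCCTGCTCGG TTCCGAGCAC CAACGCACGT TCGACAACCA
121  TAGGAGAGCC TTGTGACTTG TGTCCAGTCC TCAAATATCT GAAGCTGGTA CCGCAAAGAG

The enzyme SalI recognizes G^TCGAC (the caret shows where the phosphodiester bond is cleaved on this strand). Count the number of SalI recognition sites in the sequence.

No occurrence of GTCGAC is present in the sequence.
SalI does not cut: 0 sites.

0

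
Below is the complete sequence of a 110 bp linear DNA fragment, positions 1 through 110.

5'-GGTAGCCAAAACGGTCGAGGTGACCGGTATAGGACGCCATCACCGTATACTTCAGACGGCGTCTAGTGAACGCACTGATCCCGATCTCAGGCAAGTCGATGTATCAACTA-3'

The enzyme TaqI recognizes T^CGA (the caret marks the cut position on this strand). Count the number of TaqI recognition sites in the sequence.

TCGA occurs starting at positions 15, 96.
TaqI cuts at 2 sites.

2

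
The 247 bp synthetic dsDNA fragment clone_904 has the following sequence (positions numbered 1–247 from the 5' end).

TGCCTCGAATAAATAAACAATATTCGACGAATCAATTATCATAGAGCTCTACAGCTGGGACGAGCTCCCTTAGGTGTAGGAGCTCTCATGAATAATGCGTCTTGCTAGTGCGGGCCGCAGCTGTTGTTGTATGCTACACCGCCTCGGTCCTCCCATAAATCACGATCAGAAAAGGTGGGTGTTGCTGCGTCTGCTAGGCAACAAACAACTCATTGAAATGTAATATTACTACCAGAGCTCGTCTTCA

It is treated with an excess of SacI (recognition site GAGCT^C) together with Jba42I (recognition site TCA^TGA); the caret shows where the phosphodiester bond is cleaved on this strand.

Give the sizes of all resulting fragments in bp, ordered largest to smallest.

151, 48, 18, 18, 8, 4 bp

SacI sites (GAGCTC) start at positions 44, 62, 80, 235.
SacI cuts after base 5 of each site (before the last base), so after positions 48, 66, 84, 239.
The Jba42I site (TCATGA) starts at position 86.
Jba42I cuts after base 3 of each site, so after position 88.
Combined cut positions: 48, 66, 84, 88, 239.
Linear molecule, 5 cuts → 6 fragments:
  1–48 → 48 bp
  49–66 → 18 bp
  67–84 → 18 bp
  85–88 → 4 bp
  89–239 → 151 bp
  240–247 → 8 bp
Sorted largest to smallest: 151, 48, 18, 18, 8, 4 bp.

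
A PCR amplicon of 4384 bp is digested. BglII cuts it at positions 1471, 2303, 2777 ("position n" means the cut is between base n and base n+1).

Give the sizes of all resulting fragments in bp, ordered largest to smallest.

1607, 1471, 832, 474 bp

Linear molecule, 3 cuts → 4 fragments:
  1471 − 0 = 1471 bp
  2303 − 1471 = 832 bp
  2777 − 2303 = 474 bp
  4384 − 2777 = 1607 bp
Sorted largest to smallest: 1607, 1471, 832, 474 bp.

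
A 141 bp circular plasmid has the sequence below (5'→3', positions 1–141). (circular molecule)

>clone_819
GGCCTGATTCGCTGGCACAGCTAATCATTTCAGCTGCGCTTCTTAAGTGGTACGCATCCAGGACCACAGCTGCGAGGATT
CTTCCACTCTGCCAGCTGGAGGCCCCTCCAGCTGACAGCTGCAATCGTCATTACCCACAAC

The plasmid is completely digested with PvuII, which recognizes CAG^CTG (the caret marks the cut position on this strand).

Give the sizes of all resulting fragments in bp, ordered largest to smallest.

56, 36, 26, 16, 7 bp

PvuII sites (CAGCTG) start at positions 31, 67, 93, 109, 116.
PvuII cuts after base 3 of each site, so after positions 33, 69, 95, 111, 118.
Circular molecule, 5 cuts → 5 fragments:
  34–69 → 36 bp
  70–95 → 26 bp
  96–111 → 16 bp
  112–118 → 7 bp
  119–141 then 1–33 → 23 + 33 = 56 bp
Sorted largest to smallest: 56, 36, 26, 16, 7 bp.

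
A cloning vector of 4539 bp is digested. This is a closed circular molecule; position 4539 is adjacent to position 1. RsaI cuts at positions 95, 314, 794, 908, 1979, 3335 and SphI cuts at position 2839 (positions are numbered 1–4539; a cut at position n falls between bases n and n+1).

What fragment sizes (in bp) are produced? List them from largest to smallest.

Combined cut positions (sorted): 95, 314, 794, 908, 1979, 2839, 3335.
Circular molecule, 7 cuts → 7 fragments:
  314 − 95 = 219 bp
  794 − 314 = 480 bp
  908 − 794 = 114 bp
  1979 − 908 = 1071 bp
  2839 − 1979 = 860 bp
  3335 − 2839 = 496 bp
  wrap: 4539 − 3335 + 95 = 1299 bp
Sorted largest to smallest: 1299, 1071, 860, 496, 480, 219, 114 bp.

1299, 1071, 860, 496, 480, 219, 114 bp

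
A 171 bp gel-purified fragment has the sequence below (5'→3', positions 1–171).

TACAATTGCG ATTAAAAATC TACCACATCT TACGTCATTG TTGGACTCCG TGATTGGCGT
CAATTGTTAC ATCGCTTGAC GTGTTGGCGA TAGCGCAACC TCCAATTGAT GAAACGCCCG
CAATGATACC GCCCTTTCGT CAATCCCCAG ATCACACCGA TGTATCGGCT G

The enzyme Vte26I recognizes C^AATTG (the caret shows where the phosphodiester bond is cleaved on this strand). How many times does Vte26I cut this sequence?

3

CAATTG occurs starting at positions 3, 61, 103.
Vte26I cuts at 3 sites.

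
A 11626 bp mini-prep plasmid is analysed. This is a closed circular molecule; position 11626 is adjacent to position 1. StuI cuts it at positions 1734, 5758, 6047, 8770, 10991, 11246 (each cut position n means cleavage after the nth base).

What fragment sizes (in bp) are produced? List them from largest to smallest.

4024, 2723, 2221, 2114, 289, 255 bp

Circular molecule, 6 cuts → 6 fragments:
  5758 − 1734 = 4024 bp
  6047 − 5758 = 289 bp
  8770 − 6047 = 2723 bp
  10991 − 8770 = 2221 bp
  11246 − 10991 = 255 bp
  wrap: 11626 − 11246 + 1734 = 2114 bp
Sorted largest to smallest: 4024, 2723, 2221, 2114, 289, 255 bp.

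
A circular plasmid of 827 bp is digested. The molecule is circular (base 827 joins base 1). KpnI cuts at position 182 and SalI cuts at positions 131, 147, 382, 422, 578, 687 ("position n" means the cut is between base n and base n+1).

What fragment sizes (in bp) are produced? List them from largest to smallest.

Combined cut positions (sorted): 131, 147, 182, 382, 422, 578, 687.
Circular molecule, 7 cuts → 7 fragments:
  147 − 131 = 16 bp
  182 − 147 = 35 bp
  382 − 182 = 200 bp
  422 − 382 = 40 bp
  578 − 422 = 156 bp
  687 − 578 = 109 bp
  wrap: 827 − 687 + 131 = 271 bp
Sorted largest to smallest: 271, 200, 156, 109, 40, 35, 16 bp.

271, 200, 156, 109, 40, 35, 16 bp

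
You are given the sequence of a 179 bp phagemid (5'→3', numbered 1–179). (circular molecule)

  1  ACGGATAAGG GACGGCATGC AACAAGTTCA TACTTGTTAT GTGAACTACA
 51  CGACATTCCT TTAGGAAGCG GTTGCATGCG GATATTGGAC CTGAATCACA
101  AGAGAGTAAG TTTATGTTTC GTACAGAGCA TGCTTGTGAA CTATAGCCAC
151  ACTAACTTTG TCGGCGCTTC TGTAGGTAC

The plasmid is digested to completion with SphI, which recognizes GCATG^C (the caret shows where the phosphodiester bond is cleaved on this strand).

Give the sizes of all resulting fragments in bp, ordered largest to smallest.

SphI sites (GCATGC) start at positions 15, 74, 128.
SphI cuts after base 5 of each site (before the last base), so after positions 19, 78, 132.
Circular molecule, 3 cuts → 3 fragments:
  20–78 → 59 bp
  79–132 → 54 bp
  133–179 then 1–19 → 47 + 19 = 66 bp
Sorted largest to smallest: 66, 59, 54 bp.

66, 59, 54 bp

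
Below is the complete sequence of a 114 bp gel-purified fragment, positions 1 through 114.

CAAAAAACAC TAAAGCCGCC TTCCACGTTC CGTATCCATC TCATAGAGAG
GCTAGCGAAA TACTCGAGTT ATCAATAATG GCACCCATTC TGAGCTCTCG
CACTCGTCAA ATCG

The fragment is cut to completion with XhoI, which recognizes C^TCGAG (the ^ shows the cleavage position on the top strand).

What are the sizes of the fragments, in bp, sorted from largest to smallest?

63, 51 bp

The XhoI site (CTCGAG) starts at position 63.
XhoI cuts after the first base of each site, so after position 63.
Linear molecule, 1 cut → 2 fragments:
  1–63 → 63 bp
  64–114 → 51 bp
Sorted largest to smallest: 63, 51 bp.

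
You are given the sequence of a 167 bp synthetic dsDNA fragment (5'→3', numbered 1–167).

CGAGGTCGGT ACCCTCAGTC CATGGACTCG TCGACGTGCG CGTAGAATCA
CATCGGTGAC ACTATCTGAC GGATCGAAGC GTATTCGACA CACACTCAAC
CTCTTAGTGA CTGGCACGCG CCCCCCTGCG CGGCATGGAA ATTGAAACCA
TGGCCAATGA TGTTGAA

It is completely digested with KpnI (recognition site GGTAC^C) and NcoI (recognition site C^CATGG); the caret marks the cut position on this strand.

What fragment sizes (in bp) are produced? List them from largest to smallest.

128, 19, 12, 8 bp

The KpnI site (GGTACC) starts at position 8.
KpnI cuts after base 5 of each site (before the last base), so after position 12.
NcoI sites (CCATGG) start at positions 20, 148.
NcoI cuts after the first base of each site, so after positions 20, 148.
Combined cut positions: 12, 20, 148.
Linear molecule, 3 cuts → 4 fragments:
  1–12 → 12 bp
  13–20 → 8 bp
  21–148 → 128 bp
  149–167 → 19 bp
Sorted largest to smallest: 128, 19, 12, 8 bp.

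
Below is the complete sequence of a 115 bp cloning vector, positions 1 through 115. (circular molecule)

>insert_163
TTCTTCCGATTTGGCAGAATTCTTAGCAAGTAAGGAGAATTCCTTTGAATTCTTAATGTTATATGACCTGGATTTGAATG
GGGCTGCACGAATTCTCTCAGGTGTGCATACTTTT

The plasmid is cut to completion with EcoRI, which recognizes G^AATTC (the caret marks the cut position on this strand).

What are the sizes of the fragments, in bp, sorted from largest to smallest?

43, 42, 20, 10 bp

EcoRI sites (GAATTC) start at positions 17, 37, 47, 90.
EcoRI cuts after the first base of each site, so after positions 17, 37, 47, 90.
Circular molecule, 4 cuts → 4 fragments:
  18–37 → 20 bp
  38–47 → 10 bp
  48–90 → 43 bp
  91–115 then 1–17 → 25 + 17 = 42 bp
Sorted largest to smallest: 43, 42, 20, 10 bp.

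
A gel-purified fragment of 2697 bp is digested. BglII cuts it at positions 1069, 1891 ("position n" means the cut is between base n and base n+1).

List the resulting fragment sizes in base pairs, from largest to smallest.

Linear molecule, 2 cuts → 3 fragments:
  1069 − 0 = 1069 bp
  1891 − 1069 = 822 bp
  2697 − 1891 = 806 bp
Sorted largest to smallest: 1069, 822, 806 bp.

1069, 822, 806 bp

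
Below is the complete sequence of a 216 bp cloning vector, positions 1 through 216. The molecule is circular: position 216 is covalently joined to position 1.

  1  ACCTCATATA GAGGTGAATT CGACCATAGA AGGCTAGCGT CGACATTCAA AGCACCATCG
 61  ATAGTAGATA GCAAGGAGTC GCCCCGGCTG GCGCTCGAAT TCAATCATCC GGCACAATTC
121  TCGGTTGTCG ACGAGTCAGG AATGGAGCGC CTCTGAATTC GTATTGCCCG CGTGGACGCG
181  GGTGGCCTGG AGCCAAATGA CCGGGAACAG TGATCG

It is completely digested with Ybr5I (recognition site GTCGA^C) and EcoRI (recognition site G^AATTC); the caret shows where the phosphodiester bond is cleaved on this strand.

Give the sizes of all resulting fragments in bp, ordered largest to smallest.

Ybr5I sites (GTCGAC) start at positions 39, 127.
Ybr5I cuts after base 5 of each site (before the last base), so after positions 43, 131.
EcoRI sites (GAATTC) start at positions 16, 97, 155.
EcoRI cuts after the first base of each site, so after positions 16, 97, 155.
Combined cut positions: 16, 43, 97, 131, 155.
Circular molecule, 5 cuts → 5 fragments:
  17–43 → 27 bp
  44–97 → 54 bp
  98–131 → 34 bp
  132–155 → 24 bp
  156–216 then 1–16 → 61 + 16 = 77 bp
Sorted largest to smallest: 77, 54, 34, 27, 24 bp.

77, 54, 34, 27, 24 bp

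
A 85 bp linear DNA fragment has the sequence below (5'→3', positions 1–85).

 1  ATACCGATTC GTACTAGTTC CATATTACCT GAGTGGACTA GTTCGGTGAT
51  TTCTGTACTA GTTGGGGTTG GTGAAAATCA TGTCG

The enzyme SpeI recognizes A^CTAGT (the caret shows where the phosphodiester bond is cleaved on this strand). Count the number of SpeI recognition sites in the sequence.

3

ACTAGT occurs starting at positions 13, 37, 57.
SpeI cuts at 3 sites.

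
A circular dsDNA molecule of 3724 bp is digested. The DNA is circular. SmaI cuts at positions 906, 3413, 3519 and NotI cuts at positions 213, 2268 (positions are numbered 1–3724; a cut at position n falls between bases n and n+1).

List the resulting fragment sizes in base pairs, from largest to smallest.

1362, 1145, 693, 418, 106 bp

Combined cut positions (sorted): 213, 906, 2268, 3413, 3519.
Circular molecule, 5 cuts → 5 fragments:
  906 − 213 = 693 bp
  2268 − 906 = 1362 bp
  3413 − 2268 = 1145 bp
  3519 − 3413 = 106 bp
  wrap: 3724 − 3519 + 213 = 418 bp
Sorted largest to smallest: 1362, 1145, 693, 418, 106 bp.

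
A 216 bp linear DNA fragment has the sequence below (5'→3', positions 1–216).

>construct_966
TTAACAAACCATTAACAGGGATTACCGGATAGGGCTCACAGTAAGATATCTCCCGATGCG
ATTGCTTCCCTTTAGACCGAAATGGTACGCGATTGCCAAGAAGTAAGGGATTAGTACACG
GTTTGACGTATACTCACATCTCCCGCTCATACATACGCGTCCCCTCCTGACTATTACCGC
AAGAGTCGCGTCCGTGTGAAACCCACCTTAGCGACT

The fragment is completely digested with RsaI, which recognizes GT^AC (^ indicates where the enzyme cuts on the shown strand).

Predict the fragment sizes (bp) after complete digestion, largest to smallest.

101, 86, 29 bp

RsaI sites (GTAC) start at positions 85, 114.
RsaI cuts after base 2 of each site, so after positions 86, 115.
Linear molecule, 2 cuts → 3 fragments:
  1–86 → 86 bp
  87–115 → 29 bp
  116–216 → 101 bp
Sorted largest to smallest: 101, 86, 29 bp.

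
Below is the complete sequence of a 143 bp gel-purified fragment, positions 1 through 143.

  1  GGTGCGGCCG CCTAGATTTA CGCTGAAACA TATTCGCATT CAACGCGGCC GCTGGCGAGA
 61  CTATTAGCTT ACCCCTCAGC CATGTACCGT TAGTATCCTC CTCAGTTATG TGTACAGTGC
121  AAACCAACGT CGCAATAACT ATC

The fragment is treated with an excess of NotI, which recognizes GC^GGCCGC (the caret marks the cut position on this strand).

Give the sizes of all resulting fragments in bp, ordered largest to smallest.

97, 41, 5 bp

NotI sites (GCGGCCGC) start at positions 4, 45.
NotI cuts after base 2 of each site, so after positions 5, 46.
Linear molecule, 2 cuts → 3 fragments:
  1–5 → 5 bp
  6–46 → 41 bp
  47–143 → 97 bp
Sorted largest to smallest: 97, 41, 5 bp.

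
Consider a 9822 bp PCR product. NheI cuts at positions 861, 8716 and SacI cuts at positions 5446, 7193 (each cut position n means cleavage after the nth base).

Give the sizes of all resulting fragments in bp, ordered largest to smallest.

Combined cut positions (sorted): 861, 5446, 7193, 8716.
Linear molecule, 4 cuts → 5 fragments:
  861 − 0 = 861 bp
  5446 − 861 = 4585 bp
  7193 − 5446 = 1747 bp
  8716 − 7193 = 1523 bp
  9822 − 8716 = 1106 bp
Sorted largest to smallest: 4585, 1747, 1523, 1106, 861 bp.

4585, 1747, 1523, 1106, 861 bp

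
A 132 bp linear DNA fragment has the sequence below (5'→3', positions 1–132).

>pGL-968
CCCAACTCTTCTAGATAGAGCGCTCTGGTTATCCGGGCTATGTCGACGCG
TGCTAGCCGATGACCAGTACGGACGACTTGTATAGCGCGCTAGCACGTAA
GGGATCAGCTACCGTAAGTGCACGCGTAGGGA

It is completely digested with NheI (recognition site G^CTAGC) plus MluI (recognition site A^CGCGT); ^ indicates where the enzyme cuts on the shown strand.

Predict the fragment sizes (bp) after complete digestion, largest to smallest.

NheI sites (GCTAGC) start at positions 52, 89.
NheI cuts after the first base of each site, so after positions 52, 89.
MluI sites (ACGCGT) start at positions 46, 122.
MluI cuts after the first base of each site, so after positions 46, 122.
Combined cut positions: 46, 52, 89, 122.
Linear molecule, 4 cuts → 5 fragments:
  1–46 → 46 bp
  47–52 → 6 bp
  53–89 → 37 bp
  90–122 → 33 bp
  123–132 → 10 bp
Sorted largest to smallest: 46, 37, 33, 10, 6 bp.

46, 37, 33, 10, 6 bp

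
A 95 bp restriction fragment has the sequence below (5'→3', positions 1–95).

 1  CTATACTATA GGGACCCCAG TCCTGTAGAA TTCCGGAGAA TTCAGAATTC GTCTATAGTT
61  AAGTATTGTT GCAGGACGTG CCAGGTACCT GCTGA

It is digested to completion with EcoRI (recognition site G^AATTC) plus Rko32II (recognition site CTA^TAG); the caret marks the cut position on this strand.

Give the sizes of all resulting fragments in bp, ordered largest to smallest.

40, 20, 10, 10, 8, 7 bp

EcoRI sites (GAATTC) start at positions 28, 38, 45.
EcoRI cuts after the first base of each site, so after positions 28, 38, 45.
Rko32II sites (CTATAG) start at positions 6, 53.
Rko32II cuts after base 3 of each site, so after positions 8, 55.
Combined cut positions: 8, 28, 38, 45, 55.
Linear molecule, 5 cuts → 6 fragments:
  1–8 → 8 bp
  9–28 → 20 bp
  29–38 → 10 bp
  39–45 → 7 bp
  46–55 → 10 bp
  56–95 → 40 bp
Sorted largest to smallest: 40, 20, 10, 10, 8, 7 bp.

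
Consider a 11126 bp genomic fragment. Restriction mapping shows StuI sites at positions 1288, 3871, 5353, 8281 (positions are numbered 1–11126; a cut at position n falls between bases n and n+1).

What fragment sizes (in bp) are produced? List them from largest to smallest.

Linear molecule, 4 cuts → 5 fragments:
  1288 − 0 = 1288 bp
  3871 − 1288 = 2583 bp
  5353 − 3871 = 1482 bp
  8281 − 5353 = 2928 bp
  11126 − 8281 = 2845 bp
Sorted largest to smallest: 2928, 2845, 2583, 1482, 1288 bp.

2928, 2845, 2583, 1482, 1288 bp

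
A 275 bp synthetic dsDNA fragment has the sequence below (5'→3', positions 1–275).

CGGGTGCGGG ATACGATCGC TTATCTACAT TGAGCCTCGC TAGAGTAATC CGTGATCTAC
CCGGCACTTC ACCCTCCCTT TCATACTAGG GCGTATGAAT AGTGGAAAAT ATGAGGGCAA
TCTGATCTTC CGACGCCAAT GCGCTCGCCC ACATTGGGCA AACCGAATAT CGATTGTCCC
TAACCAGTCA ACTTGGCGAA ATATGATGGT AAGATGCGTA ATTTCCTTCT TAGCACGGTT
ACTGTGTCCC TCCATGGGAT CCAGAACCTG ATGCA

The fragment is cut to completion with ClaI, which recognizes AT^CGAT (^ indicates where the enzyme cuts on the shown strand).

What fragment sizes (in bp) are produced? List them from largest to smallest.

The ClaI site (ATCGAT) starts at position 169.
ClaI cuts after base 2 of each site, so after position 170.
Linear molecule, 1 cut → 2 fragments:
  1–170 → 170 bp
  171–275 → 105 bp
Sorted largest to smallest: 170, 105 bp.

170, 105 bp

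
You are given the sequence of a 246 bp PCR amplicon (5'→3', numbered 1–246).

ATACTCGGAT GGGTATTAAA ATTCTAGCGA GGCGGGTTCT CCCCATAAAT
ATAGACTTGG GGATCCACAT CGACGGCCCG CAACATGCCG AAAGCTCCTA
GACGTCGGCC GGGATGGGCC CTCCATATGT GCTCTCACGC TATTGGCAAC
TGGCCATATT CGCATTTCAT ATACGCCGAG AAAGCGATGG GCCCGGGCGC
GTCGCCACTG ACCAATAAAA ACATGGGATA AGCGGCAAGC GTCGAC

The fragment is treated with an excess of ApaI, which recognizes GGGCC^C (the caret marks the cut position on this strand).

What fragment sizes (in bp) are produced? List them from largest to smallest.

120, 73, 53 bp

ApaI sites (GGGCCC) start at positions 116, 189.
ApaI cuts after base 5 of each site (before the last base), so after positions 120, 193.
Linear molecule, 2 cuts → 3 fragments:
  1–120 → 120 bp
  121–193 → 73 bp
  194–246 → 53 bp
Sorted largest to smallest: 120, 73, 53 bp.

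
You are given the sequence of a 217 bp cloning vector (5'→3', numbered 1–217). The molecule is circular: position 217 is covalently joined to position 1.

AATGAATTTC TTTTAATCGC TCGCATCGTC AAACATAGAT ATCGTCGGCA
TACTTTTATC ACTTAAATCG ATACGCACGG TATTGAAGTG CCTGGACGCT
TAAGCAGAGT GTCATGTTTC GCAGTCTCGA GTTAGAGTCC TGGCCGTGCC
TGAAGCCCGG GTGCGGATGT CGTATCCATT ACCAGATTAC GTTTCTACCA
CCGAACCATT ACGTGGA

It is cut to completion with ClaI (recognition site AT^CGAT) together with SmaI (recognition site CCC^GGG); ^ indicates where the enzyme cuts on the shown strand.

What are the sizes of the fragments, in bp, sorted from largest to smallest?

127, 90 bp

The ClaI site (ATCGAT) starts at position 67.
ClaI cuts after base 2 of each site, so after position 68.
The SmaI site (CCCGGG) starts at position 156.
SmaI cuts after base 3 of each site, so after position 158.
Combined cut positions: 68, 158.
Circular molecule, 2 cuts → 2 fragments:
  69–158 → 90 bp
  159–217 then 1–68 → 59 + 68 = 127 bp
Sorted largest to smallest: 127, 90 bp.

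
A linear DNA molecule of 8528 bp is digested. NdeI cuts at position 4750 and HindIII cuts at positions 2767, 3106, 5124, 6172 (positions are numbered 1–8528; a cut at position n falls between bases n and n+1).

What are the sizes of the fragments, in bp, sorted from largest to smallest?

Combined cut positions (sorted): 2767, 3106, 4750, 5124, 6172.
Linear molecule, 5 cuts → 6 fragments:
  2767 − 0 = 2767 bp
  3106 − 2767 = 339 bp
  4750 − 3106 = 1644 bp
  5124 − 4750 = 374 bp
  6172 − 5124 = 1048 bp
  8528 − 6172 = 2356 bp
Sorted largest to smallest: 2767, 2356, 1644, 1048, 374, 339 bp.

2767, 2356, 1644, 1048, 374, 339 bp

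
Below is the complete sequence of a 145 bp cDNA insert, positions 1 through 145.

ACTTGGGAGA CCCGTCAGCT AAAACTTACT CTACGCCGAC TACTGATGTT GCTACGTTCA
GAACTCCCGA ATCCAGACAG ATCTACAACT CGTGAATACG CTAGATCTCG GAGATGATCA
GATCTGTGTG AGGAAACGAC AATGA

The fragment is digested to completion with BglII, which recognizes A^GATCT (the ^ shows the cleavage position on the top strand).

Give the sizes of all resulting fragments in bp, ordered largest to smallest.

79, 25, 24, 17 bp

BglII sites (AGATCT) start at positions 79, 103, 120.
BglII cuts after the first base of each site, so after positions 79, 103, 120.
Linear molecule, 3 cuts → 4 fragments:
  1–79 → 79 bp
  80–103 → 24 bp
  104–120 → 17 bp
  121–145 → 25 bp
Sorted largest to smallest: 79, 25, 24, 17 bp.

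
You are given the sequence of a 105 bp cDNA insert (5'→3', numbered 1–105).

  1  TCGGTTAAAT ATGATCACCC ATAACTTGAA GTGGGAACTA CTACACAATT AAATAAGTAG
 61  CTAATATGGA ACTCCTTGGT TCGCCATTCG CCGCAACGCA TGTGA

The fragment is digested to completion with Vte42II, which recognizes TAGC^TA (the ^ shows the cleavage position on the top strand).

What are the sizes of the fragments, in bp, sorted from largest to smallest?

The Vte42II site (TAGCTA) starts at position 58.
Vte42II cuts after base 4 of each site, so after position 61.
Linear molecule, 1 cut → 2 fragments:
  1–61 → 61 bp
  62–105 → 44 bp
Sorted largest to smallest: 61, 44 bp.

61, 44 bp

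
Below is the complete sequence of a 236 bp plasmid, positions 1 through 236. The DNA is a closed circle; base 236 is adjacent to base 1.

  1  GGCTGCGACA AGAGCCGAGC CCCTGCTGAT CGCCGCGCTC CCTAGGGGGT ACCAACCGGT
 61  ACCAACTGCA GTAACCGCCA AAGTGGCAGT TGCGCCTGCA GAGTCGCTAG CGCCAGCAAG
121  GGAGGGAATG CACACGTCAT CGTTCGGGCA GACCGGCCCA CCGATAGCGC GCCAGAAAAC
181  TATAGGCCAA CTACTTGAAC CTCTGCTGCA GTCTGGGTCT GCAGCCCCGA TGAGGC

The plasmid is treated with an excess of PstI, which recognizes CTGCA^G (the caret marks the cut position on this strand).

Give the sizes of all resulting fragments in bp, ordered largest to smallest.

PstI sites (CTGCAG) start at positions 66, 96, 206, 219.
PstI cuts after base 5 of each site (before the last base), so after positions 70, 100, 210, 223.
Circular molecule, 4 cuts → 4 fragments:
  71–100 → 30 bp
  101–210 → 110 bp
  211–223 → 13 bp
  224–236 then 1–70 → 13 + 70 = 83 bp
Sorted largest to smallest: 110, 83, 30, 13 bp.

110, 83, 30, 13 bp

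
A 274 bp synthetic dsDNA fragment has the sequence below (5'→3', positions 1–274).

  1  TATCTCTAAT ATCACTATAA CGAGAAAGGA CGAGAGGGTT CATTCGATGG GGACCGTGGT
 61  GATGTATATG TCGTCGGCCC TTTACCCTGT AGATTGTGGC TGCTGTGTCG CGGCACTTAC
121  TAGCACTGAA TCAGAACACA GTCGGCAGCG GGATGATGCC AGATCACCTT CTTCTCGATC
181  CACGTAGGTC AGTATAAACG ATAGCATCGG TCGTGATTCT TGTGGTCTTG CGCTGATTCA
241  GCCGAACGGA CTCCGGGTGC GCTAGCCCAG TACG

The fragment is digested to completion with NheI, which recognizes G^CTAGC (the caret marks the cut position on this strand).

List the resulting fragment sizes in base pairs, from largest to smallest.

261, 13 bp

The NheI site (GCTAGC) starts at position 261.
NheI cuts after the first base of each site, so after position 261.
Linear molecule, 1 cut → 2 fragments:
  1–261 → 261 bp
  262–274 → 13 bp
Sorted largest to smallest: 261, 13 bp.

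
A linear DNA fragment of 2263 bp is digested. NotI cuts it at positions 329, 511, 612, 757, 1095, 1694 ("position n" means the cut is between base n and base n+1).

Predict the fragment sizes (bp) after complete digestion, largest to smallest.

599, 569, 338, 329, 182, 145, 101 bp

Linear molecule, 6 cuts → 7 fragments:
  329 − 0 = 329 bp
  511 − 329 = 182 bp
  612 − 511 = 101 bp
  757 − 612 = 145 bp
  1095 − 757 = 338 bp
  1694 − 1095 = 599 bp
  2263 − 1694 = 569 bp
Sorted largest to smallest: 599, 569, 338, 329, 182, 145, 101 bp.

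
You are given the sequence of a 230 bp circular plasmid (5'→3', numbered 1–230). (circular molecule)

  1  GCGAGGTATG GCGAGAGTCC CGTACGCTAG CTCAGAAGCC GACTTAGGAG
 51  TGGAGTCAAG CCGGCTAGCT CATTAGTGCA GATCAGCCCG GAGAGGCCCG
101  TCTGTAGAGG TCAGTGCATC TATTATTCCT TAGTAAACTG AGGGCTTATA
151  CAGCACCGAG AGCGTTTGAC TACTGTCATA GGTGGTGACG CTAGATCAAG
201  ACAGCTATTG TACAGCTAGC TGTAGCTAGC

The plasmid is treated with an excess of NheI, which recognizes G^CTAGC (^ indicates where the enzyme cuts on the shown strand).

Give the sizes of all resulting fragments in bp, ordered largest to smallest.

151, 38, 31, 10 bp

NheI sites (GCTAGC) start at positions 26, 64, 215, 225.
NheI cuts after the first base of each site, so after positions 26, 64, 215, 225.
Circular molecule, 4 cuts → 4 fragments:
  27–64 → 38 bp
  65–215 → 151 bp
  216–225 → 10 bp
  226–230 then 1–26 → 5 + 26 = 31 bp
Sorted largest to smallest: 151, 38, 31, 10 bp.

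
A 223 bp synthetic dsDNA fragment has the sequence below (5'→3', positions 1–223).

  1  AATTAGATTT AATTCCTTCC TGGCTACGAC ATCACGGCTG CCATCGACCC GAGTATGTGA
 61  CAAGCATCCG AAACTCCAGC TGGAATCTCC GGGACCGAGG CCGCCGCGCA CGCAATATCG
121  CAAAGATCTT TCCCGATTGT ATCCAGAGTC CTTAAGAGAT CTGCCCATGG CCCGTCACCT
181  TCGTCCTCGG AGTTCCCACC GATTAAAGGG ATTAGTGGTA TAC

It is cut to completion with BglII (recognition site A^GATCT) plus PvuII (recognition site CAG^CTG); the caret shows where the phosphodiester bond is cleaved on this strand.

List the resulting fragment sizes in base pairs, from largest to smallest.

79, 66, 45, 33 bp

BglII sites (AGATCT) start at positions 124, 157.
BglII cuts after the first base of each site, so after positions 124, 157.
The PvuII site (CAGCTG) starts at position 77.
PvuII cuts after base 3 of each site, so after position 79.
Combined cut positions: 79, 124, 157.
Linear molecule, 3 cuts → 4 fragments:
  1–79 → 79 bp
  80–124 → 45 bp
  125–157 → 33 bp
  158–223 → 66 bp
Sorted largest to smallest: 79, 66, 45, 33 bp.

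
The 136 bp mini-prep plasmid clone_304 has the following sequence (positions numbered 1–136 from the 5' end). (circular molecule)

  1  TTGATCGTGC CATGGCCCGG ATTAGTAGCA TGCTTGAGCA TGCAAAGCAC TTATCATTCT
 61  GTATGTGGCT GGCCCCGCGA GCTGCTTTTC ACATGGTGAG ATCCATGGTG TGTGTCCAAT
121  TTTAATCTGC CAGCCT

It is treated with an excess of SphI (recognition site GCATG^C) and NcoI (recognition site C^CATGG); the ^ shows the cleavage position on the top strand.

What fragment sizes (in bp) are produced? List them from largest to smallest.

61, 43, 22, 10 bp

SphI sites (GCATGC) start at positions 28, 38.
SphI cuts after base 5 of each site (before the last base), so after positions 32, 42.
NcoI sites (CCATGG) start at positions 10, 103.
NcoI cuts after the first base of each site, so after positions 10, 103.
Combined cut positions: 10, 32, 42, 103.
Circular molecule, 4 cuts → 4 fragments:
  11–32 → 22 bp
  33–42 → 10 bp
  43–103 → 61 bp
  104–136 then 1–10 → 33 + 10 = 43 bp
Sorted largest to smallest: 61, 43, 22, 10 bp.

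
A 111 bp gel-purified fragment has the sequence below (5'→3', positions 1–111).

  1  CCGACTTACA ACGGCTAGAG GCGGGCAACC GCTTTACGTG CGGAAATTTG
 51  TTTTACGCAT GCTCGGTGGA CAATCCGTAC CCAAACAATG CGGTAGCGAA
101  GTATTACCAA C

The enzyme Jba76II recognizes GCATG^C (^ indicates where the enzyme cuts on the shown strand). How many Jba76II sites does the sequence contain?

GCATGC occurs starting at position 57.
Jba76II cuts at 1 site.

1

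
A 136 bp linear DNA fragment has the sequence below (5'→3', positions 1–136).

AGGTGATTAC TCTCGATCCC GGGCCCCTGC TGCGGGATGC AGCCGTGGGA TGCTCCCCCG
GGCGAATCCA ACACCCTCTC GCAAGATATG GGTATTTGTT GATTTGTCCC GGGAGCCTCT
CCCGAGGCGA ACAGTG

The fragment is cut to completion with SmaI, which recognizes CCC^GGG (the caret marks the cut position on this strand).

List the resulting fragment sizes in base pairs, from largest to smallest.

SmaI sites (CCCGGG) start at positions 18, 57, 108.
SmaI cuts after base 3 of each site, so after positions 20, 59, 110.
Linear molecule, 3 cuts → 4 fragments:
  1–20 → 20 bp
  21–59 → 39 bp
  60–110 → 51 bp
  111–136 → 26 bp
Sorted largest to smallest: 51, 39, 26, 20 bp.

51, 39, 26, 20 bp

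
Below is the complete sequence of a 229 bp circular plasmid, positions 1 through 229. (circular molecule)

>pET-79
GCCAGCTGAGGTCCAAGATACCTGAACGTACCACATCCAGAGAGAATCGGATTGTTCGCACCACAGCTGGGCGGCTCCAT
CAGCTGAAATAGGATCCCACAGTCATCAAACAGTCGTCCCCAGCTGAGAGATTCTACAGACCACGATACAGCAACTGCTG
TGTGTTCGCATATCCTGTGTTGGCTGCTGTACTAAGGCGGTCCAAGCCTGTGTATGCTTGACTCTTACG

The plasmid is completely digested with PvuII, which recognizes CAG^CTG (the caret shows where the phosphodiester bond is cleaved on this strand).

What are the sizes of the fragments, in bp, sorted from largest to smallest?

PvuII sites (CAGCTG) start at positions 3, 64, 81, 121.
PvuII cuts after base 3 of each site, so after positions 5, 66, 83, 123.
Circular molecule, 4 cuts → 4 fragments:
  6–66 → 61 bp
  67–83 → 17 bp
  84–123 → 40 bp
  124–229 then 1–5 → 106 + 5 = 111 bp
Sorted largest to smallest: 111, 61, 40, 17 bp.

111, 61, 40, 17 bp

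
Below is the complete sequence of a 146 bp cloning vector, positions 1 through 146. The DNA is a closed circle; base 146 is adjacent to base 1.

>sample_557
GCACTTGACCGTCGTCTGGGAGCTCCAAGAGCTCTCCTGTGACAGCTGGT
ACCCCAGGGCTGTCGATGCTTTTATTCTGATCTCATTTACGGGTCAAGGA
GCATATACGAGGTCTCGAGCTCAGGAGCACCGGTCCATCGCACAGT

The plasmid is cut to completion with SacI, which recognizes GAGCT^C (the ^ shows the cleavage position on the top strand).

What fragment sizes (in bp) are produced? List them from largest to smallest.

SacI sites (GAGCTC) start at positions 20, 29, 117.
SacI cuts after base 5 of each site (before the last base), so after positions 24, 33, 121.
Circular molecule, 3 cuts → 3 fragments:
  25–33 → 9 bp
  34–121 → 88 bp
  122–146 then 1–24 → 25 + 24 = 49 bp
Sorted largest to smallest: 88, 49, 9 bp.

88, 49, 9 bp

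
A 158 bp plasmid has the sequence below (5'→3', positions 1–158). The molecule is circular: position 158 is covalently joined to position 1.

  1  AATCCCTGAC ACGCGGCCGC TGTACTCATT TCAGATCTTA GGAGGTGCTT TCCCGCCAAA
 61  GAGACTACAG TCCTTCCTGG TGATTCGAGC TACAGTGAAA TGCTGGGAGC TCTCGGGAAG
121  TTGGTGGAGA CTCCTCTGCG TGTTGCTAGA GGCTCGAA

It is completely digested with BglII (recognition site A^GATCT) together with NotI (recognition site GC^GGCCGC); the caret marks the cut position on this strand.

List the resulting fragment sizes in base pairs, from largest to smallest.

139, 19 bp

The BglII site (AGATCT) starts at position 33.
BglII cuts after the first base of each site, so after position 33.
The NotI site (GCGGCCGC) starts at position 13.
NotI cuts after base 2 of each site, so after position 14.
Combined cut positions: 14, 33.
Circular molecule, 2 cuts → 2 fragments:
  15–33 → 19 bp
  34–158 then 1–14 → 125 + 14 = 139 bp
Sorted largest to smallest: 139, 19 bp.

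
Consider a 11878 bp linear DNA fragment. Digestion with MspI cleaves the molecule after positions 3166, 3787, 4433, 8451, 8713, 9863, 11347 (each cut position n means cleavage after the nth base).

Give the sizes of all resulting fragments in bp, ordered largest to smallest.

4018, 3166, 1484, 1150, 646, 621, 531, 262 bp

Linear molecule, 7 cuts → 8 fragments:
  3166 − 0 = 3166 bp
  3787 − 3166 = 621 bp
  4433 − 3787 = 646 bp
  8451 − 4433 = 4018 bp
  8713 − 8451 = 262 bp
  9863 − 8713 = 1150 bp
  11347 − 9863 = 1484 bp
  11878 − 11347 = 531 bp
Sorted largest to smallest: 4018, 3166, 1484, 1150, 646, 621, 531, 262 bp.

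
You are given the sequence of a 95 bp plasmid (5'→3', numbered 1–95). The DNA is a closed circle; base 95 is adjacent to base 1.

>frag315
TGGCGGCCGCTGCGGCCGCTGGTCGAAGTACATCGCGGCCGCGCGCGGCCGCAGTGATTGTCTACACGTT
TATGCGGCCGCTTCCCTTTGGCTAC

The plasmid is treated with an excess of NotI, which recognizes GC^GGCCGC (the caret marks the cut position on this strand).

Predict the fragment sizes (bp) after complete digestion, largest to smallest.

29, 24, 23, 10, 9 bp

NotI sites (GCGGCCGC) start at positions 3, 12, 35, 45, 74.
NotI cuts after base 2 of each site, so after positions 4, 13, 36, 46, 75.
Circular molecule, 5 cuts → 5 fragments:
  5–13 → 9 bp
  14–36 → 23 bp
  37–46 → 10 bp
  47–75 → 29 bp
  76–95 then 1–4 → 20 + 4 = 24 bp
Sorted largest to smallest: 29, 24, 23, 10, 9 bp.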